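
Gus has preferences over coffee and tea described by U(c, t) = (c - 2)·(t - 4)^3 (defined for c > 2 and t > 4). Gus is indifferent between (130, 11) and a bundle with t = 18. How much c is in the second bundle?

U(130, 11) = 43904.
Set U(c, 18) = 43904 and solve.
With t = 18: (18 − 4)^3 = 2744, so (c − 2) = 43904/2744 = 16.
So c = 2 + 16 = 18.
Check: U(18, 18) = 43904.

c = 18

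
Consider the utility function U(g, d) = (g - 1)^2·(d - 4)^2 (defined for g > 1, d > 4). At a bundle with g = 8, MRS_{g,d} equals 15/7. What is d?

MU_g = 2·(g−1)·(d−4)^2, MU_d = 2·(g−1)^2·(d−4).
MRS = (d−4)/(g−1).
Substitute g = 8: MRS = (d − 4)/7. Setting this equal to 15/7 gives d − 4 = (15/7)·7 = 15, so d = 19.

d = 19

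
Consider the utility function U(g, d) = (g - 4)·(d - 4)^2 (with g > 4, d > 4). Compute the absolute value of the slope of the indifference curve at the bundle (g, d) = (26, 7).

MU_g = (d−4)^2, MU_d = 2·(g−4)·(d−4).
MRS = (1/2)·(d−4)/(g−4).
At (26, 7): MRS = 3/44.
So at (26, 7) the consumer would give up 3/44 units of d for one more unit of g.

MRS = 3/44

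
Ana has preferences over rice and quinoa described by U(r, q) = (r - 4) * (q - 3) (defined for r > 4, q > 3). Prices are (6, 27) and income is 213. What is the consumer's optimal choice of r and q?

MU_r = (q−3), MU_q = (r−4).
MRS = (q−3)/(r−4).
Tangency: set MRS = p_r/p_q = 6/27 = 2/9.
So (q − 3)/(r − 4) = 2/9, i.e. (q − 3) = (2/9)·(r − 4).
Rewrite the budget in excess-of-subsistence terms: 6·(r − 4) + 27·(q − 3) = 213 − 6·4 − 27·3 = 108.
Substituting, 12·(r − 4) = 108, so r − 4 = 9 and r* = 13.
Then q − 3 = (2/9)·9 = 2, so q* = 5.

r* = 13, q* = 5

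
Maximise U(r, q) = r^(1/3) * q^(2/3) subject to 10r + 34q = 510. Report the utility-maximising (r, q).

MU_r = 1/3·r^(-2/3)·q^(2/3) and MU_q = 2/3·r^(1/3)·q^(-1/3).
MRS = MU_r/MU_q = (0.5)·q/r.
Tangency: set MRS = p_r/p_q = 10/34 = 5/17.
So (0.5)·q/r = 5/17, i.e. q = (10/17)·r.
Substitute into the budget 10·r + 34·q = 510: 30·r = 510, so r* = 17.
Then q* = (10/17)·17 = 10.

r* = 17, q* = 10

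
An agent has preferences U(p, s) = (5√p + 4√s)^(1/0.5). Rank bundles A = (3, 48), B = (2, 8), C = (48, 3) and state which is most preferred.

Bundle C

Evaluate utility at each bundle:
U(A) = 1323.000.
U(B) = 338.000.
U(C) = 1728.000.
Highest utility is C, so C ≻ A ≻ B.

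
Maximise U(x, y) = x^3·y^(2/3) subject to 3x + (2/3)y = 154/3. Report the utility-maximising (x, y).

x* = 14, y* = 14

MU_x = 3·x^2·y^(2/3) and MU_y = 2/3·x^3·y^(-1/3).
MRS = MU_x/MU_y = (4.5)·y/x.
Tangency: set MRS = p_x/p_y = 3/(2/3) = 4.5.
So (4.5)·y/x = 4.5, i.e. y = x.
Substitute into the budget 3·x + (2/3)·y = 154/3: (11/3)·x = 154/3, so x* = 14.
Then y* = 14.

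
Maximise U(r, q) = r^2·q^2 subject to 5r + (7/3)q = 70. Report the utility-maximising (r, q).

MU_r = 2·r·q^2 and MU_q = 2·r^2·q.
MRS = MU_r/MU_q = q/r.
Tangency: set MRS = p_r/p_q = 5/(7/3) = 15/7.
So q/r = 15/7, i.e. q = (15/7)·r.
Substitute into the budget 5·r + (7/3)·q = 70: 10·r = 70, so r* = 7.
Then q* = (15/7)·7 = 15.

r* = 7, q* = 15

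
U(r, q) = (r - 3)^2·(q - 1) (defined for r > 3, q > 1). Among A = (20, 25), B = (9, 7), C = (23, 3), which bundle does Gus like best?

Evaluate utility at each bundle:
U(A) = 6936.
U(B) = 216.
U(C) = 800.
Highest utility is A, so A ≻ C ≻ B.

Bundle A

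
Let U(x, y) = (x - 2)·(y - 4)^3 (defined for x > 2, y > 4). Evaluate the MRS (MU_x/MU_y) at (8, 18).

MRS = 7/9

MU_x = (y−4)^3, MU_y = 3·(x−2)·(y−4)^2.
MRS = (1/3)·(y−4)/(x−2).
At (8, 18): MRS = 7/9.
So at (8, 18) the consumer would give up 7/9 units of y for one more unit of x.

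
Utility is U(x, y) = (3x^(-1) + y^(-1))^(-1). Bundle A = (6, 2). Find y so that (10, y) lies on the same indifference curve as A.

U depends on (x, y) only through S = 3x^(-1) + y^(-1), so equal utility means equal S. At (6, 2): S = 1.
With x = 10: 3·10^(-1) = 0.3, so y^(-1) = 1 − 0.3 = 0.7.
Hence y = 1/0.7 = 10/7.
Check: U(10, 10/7) = 1.

y = 10/7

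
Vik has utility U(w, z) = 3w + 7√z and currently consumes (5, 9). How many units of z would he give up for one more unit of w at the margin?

MU_w = 3, MU_z = 7/(2√z).
MRS = 3 ÷ (7/(2√z)).
At (5, 9): MRS = 18/7.
That is, one extra unit of w is worth 18/7 units of z at the margin.

MRS = 18/7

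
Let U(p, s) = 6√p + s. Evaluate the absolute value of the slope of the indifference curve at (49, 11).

MRS = 3/7

MU_p = 6/(2√p), MU_s = 1.
MRS = 6/(2√p) ÷ 1.
At (49, 11): MRS = 3/7.
The indifference curve has slope −3/7 at this bundle.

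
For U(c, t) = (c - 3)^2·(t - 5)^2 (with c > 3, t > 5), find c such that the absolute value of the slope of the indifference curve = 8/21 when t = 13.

c = 24

MU_c = 2·(c−3)·(t−5)^2, MU_t = 2·(c−3)^2·(t−5).
MRS = (t−5)/(c−3).
Substitute t = 13: MRS = 8/(c − 3). Setting this equal to 8/21 gives c − 3 = 8/(8/21) = 21, so c = 24.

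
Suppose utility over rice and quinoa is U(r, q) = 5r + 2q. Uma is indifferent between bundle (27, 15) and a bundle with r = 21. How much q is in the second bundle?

q = 30

U(27, 15) = 165.
Set U(21, q) = 165 and solve.
5·21 + 2q = 165 ⇒ 2q = 60 ⇒ q = 30.
Check: U(21, 30) = 165.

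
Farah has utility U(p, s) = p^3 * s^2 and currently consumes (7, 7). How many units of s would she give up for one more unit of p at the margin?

MRS = 1.5

MU_p = 3·p^2·s^2 and MU_s = 2·p^3·s.
MRS = MU_p/MU_s = (3/2)·s/p.
At (7, 7): MRS = 1.5.
That is, one extra unit of p is worth 1.5 units of s at the margin.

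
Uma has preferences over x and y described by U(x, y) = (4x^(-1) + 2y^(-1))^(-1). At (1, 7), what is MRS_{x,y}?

MRS = 98

For CES with ρ = -1, MRS = (4/2)·(y/x)^2.
At (1, 7): MRS = 98.
The indifference curve has slope −98 at this bundle.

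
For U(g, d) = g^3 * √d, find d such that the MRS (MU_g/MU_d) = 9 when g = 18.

MU_g = 3·g^2·√d and MU_d = 0.5·g^3·d^(-0.5).
MRS = MU_g/MU_d = (6)·d/g.
Substitute g = 18: MRS = d/3. Setting d/3 = 9 gives d = 9·3 = 27.

d = 27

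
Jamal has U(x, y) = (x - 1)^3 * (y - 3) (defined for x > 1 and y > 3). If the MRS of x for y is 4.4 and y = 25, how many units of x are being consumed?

x = 16

MU_x = 3·(x−1)^2·(y−3), MU_y = (x−1)^3.
MRS = (3/1)·(y−3)/(x−1).
Substitute y = 25: MRS = 66/(x − 1). Setting this equal to 4.4 gives x − 1 = 66/4.4 = 15, so x = 16.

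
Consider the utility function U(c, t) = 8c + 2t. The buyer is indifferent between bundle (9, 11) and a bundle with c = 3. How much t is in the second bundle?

U(9, 11) = 94.
Set U(3, t) = 94 and solve.
8·3 + 2t = 94 ⇒ 2t = 70 ⇒ t = 35.
Check: U(3, 35) = 94.

t = 35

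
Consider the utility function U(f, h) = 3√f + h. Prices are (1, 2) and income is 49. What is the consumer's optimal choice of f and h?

f* = 9, h* = 20

MU_f = 3/(2√f), MU_h = 1.
MRS = 3/(2√f) ÷ 1.
Tangency: set MRS = p_f/p_h = 1/2 = 0.5.
MRS depends only on f: 1.5/√f = 0.5 ⇒ √f = 1.5/0.5 = 3 ⇒ f* = 9.
From the budget, 2·h = 49 − 1·9 = 40, so h* = 20.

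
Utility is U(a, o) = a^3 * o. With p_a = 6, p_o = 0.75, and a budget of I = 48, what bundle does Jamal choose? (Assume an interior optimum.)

a* = 6, o* = 16

MU_a = 3·a^2·o and MU_o = a^3.
MRS = MU_a/MU_o = (3/1)·o/a.
Tangency: set MRS = p_a/p_o = 6/0.75 = 8.
So (3/1)·o/a = 8, i.e. o = (8/3)·a.
Substitute into the budget 6·a + 0.75·o = 48: 8·a = 48, so a* = 6.
Then o* = (8/3)·6 = 16.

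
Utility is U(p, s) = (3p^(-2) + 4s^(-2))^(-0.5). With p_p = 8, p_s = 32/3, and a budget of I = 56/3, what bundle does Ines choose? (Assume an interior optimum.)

p* = 1, s* = 1

For CES with ρ = -2, MRS = (3/4)·(s/p)^3.
Tangency: set MRS = p_p/p_s = 8/(32/3) = 0.75.
So (s/p)^3 = 1; taking the cube root, s/p = 1, i.e. s = p.
Substitute into the budget 8·p + (32/3)·s = 56/3: (56/3)·p = 56/3, so p* = 1 and s* = 1.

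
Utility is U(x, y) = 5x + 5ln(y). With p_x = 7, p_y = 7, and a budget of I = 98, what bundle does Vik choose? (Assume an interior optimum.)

MU_x = 5, MU_y = 5/y.
MRS = 5 ÷ (5/y).
Tangency: set MRS = p_x/p_y = 7/7 = 1.
MRS depends only on y: y = 1 ⇒ y* = 1.
From the budget, 7·x = 98 − 7·1 = 91, so x* = 13.

x* = 13, y* = 1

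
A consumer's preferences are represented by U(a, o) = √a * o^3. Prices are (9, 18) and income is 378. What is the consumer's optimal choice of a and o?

a* = 6, o* = 18

MU_a = 0.5·a^(-0.5)·o^3 and MU_o = 3·√a·o^2.
MRS = MU_a/MU_o = (1/6)·o/a.
Tangency: set MRS = p_a/p_o = 9/18 = 0.5.
So (1/6)·o/a = 0.5, i.e. o = 3·a.
Substitute into the budget 9·a + 18·o = 378: 63·a = 378, so a* = 6.
Then o* = 3·6 = 18.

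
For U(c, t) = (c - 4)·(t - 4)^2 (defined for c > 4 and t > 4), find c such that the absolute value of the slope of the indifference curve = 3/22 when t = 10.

MU_c = (t−4)^2, MU_t = 2·(c−4)·(t−4).
MRS = (1/2)·(t−4)/(c−4).
Substitute t = 10: MRS = 3/(c − 4). Setting this equal to 3/22 gives c − 4 = 3/(3/22) = 22, so c = 26.

c = 26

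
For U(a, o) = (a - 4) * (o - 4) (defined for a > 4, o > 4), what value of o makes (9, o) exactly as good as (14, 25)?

o = 46

U(14, 25) = 210.
Set U(9, o) = 210 and solve.
With a = 9: (9 − 4) = 5, so (o − 4) = 210/5 = 42.
So o = 4 + 42 = 46.
Check: U(9, 46) = 210.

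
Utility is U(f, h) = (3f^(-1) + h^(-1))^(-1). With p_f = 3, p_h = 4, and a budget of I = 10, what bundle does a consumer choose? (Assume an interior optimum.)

For CES with ρ = -1, MRS = (3/1)·(h/f)^2.
Tangency: set MRS = p_f/p_h = 3/4 = 0.75.
So (h/f)^2 = 0.25; taking the square root, h/f = 0.5, i.e. h = 0.5·f.
Substitute into the budget 3·f + 4·h = 10: 5·f = 10, so f* = 2 and h* = 0.5·2 = 1.

f* = 2, h* = 1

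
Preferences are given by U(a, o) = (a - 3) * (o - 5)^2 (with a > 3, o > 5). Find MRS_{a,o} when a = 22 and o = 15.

MU_a = (o−5)^2, MU_o = 2·(a−3)·(o−5).
MRS = (1/2)·(o−5)/(a−3).
At (22, 15): MRS = 5/19.
So at (22, 15) the consumer would give up 5/19 units of o for one more unit of a.

MRS = 5/19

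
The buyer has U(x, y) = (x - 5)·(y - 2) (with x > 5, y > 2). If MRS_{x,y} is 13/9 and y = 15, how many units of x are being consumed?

x = 14

MU_x = (y−2), MU_y = (x−5).
MRS = (y−2)/(x−5).
Substitute y = 15: MRS = 13/(x − 5). Setting this equal to 13/9 gives x − 5 = 13/(13/9) = 9, so x = 14.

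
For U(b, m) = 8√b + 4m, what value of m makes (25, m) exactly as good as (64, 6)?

m = 12

U(64, 6) = 88.
Set U(25, m) = 88 and solve.
With b = 25: √25 = 5, so 4m = 88 − 8·5 = 48 and m = 12.
Check: U(25, 12) = 88.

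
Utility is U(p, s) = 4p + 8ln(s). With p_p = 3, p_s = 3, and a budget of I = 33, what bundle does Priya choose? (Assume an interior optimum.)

MU_p = 4, MU_s = 8/s.
MRS = 4 ÷ (8/s).
Tangency: set MRS = p_p/p_s = 3/3 = 1.
MRS depends only on s: 0.5·s = 1 ⇒ s* = 1/0.5 = 2.
From the budget, 3·p = 33 − 3·2 = 27, so p* = 9.

p* = 9, s* = 2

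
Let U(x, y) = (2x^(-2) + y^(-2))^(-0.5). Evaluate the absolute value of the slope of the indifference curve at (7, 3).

For CES with ρ = -2, MRS = (2/1)·(y/x)^3.
At (7, 3): MRS = 54/343.
That is, one extra unit of x is worth 54/343 units of y at the margin.

MRS = 54/343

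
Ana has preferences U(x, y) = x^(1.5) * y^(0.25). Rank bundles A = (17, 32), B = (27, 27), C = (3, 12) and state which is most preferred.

Bundle B

Evaluate utility at each bundle:
U(A) = 166.710.
U(B) = 319.806.
U(C) = 9.671.
Highest utility is B, so B ≻ A ≻ C.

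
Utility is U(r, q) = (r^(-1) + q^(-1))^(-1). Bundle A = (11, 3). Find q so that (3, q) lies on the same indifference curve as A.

q = 11

U depends on (r, q) only through S = r^(-1) + q^(-1), so equal utility means equal S. At (11, 3): S = 14/33.
With r = 3: 3^(-1) = 1/3, so q^(-1) = 14/33 − 1/3 = 1/11.
Hence q = 1/(1/11) = 11.
Check: U(3, 11) = 2.3571.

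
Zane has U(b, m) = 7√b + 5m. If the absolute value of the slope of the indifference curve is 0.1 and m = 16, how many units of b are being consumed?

b = 49

MU_b = 7/(2√b), MU_m = 5.
MRS = 7/(2√b) ÷ 5.
MRS depends only on b: 0.7/√b = 0.1 ⇒ √b = 0.7/0.1 = 7 ⇒ b = 49.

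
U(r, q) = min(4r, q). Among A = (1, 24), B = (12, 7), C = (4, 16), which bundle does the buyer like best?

Evaluate utility at each bundle:
U(A) = 4.
U(B) = 7.
U(C) = 16.
Highest utility is C, so C ≻ B ≻ A.

Bundle C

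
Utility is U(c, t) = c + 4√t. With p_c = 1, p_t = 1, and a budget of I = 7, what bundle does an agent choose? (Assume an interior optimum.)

MU_c = 1, MU_t = 4/(2√t).
MRS = 1 ÷ (4/(2√t)).
Tangency: set MRS = p_c/p_t = 1/1 = 1.
MRS depends only on t: 0.5·√t = 1 ⇒ √t = 1/0.5 = 2 ⇒ t* = 4.
From the budget, 1·c = 7 − 1·4 = 3, so c* = 3.

c* = 3, t* = 4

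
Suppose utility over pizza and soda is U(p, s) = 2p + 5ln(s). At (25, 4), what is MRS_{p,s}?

MU_p = 2, MU_s = 5/s.
MRS = 2 ÷ (5/s).
At (25, 4): MRS = 1.6.
That is, one extra unit of p is worth 1.6 units of s at the margin.

MRS = 1.6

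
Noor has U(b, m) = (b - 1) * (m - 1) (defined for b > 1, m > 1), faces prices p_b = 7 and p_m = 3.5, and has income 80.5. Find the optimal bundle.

b* = 6, m* = 11

MU_b = (m−1), MU_m = (b−1).
MRS = (m−1)/(b−1).
Tangency: set MRS = p_b/p_m = 7/3.5 = 2.
So (m − 1)/(b − 1) = 2, i.e. (m − 1) = 2·(b − 1).
Rewrite the budget in excess-of-subsistence terms: 7·(b − 1) + 3.5·(m − 1) = 80.5 − 7·1 − 3.5·1 = 70.
Substituting, 14·(b − 1) = 70, so b − 1 = 5 and b* = 6.
Then m − 1 = 2·5 = 10, so m* = 11.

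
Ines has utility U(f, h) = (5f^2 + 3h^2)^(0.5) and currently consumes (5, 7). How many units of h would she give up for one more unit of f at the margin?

MRS = 25/21

For CES with ρ = 2, MRS = (5/3)·(h/f)^(-1).
At (5, 7): MRS = 25/21.
So at (5, 7) the consumer would give up 25/21 units of h for one more unit of f.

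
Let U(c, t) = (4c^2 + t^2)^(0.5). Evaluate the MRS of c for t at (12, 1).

For CES with ρ = 2, MRS = (4/1)·(t/c)^(-1).
At (12, 1): MRS = 48.
That is, one extra unit of c is worth 48 units of t at the margin.

MRS = 48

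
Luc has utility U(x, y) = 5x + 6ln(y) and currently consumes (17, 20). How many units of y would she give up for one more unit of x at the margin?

MU_x = 5, MU_y = 6/y.
MRS = 5 ÷ (6/y).
At (17, 20): MRS = 50/3.
The indifference curve has slope −50/3 at this bundle.

MRS = 50/3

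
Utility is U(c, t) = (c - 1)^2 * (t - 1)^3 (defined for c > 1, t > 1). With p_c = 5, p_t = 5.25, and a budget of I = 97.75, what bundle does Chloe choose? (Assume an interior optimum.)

c* = 8, t* = 11

MU_c = 2·(c−1)·(t−1)^3, MU_t = 3·(c−1)^2·(t−1)^2.
MRS = (2/3)·(t−1)/(c−1).
Tangency: set MRS = p_c/p_t = 5/5.25 = 20/21.
So (2/3)·(t − 1)/(c − 1) = 20/21, i.e. (t − 1) = (10/7)·(c − 1).
Rewrite the budget in excess-of-subsistence terms: 5·(c − 1) + 5.25·(t − 1) = 97.75 − 5·1 − 5.25·1 = 87.5.
Substituting, 12.5·(c − 1) = 87.5, so c − 1 = 7 and c* = 8.
Then t − 1 = (10/7)·7 = 10, so t* = 11.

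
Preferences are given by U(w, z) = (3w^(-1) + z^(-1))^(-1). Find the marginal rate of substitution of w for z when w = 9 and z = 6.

For CES with ρ = -1, MRS = (3/1)·(z/w)^2.
At (9, 6): MRS = 4/3.
So at (9, 6) the consumer would give up 4/3 units of z for one more unit of w.

MRS = 4/3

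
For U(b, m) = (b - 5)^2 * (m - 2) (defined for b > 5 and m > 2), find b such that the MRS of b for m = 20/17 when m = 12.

MU_b = 2·(b−5)·(m−2), MU_m = (b−5)^2.
MRS = (2/1)·(m−2)/(b−5).
Substitute m = 12: MRS = 20/(b − 5). Setting this equal to 20/17 gives b − 5 = 20/(20/17) = 17, so b = 22.

b = 22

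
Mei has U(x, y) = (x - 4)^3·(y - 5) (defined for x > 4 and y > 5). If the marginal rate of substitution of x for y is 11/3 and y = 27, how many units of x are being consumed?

MU_x = 3·(x−4)^2·(y−5), MU_y = (x−4)^3.
MRS = (3/1)·(y−5)/(x−4).
Substitute y = 27: MRS = 66/(x − 4). Setting this equal to 11/3 gives x − 4 = 66/(11/3) = 18, so x = 22.

x = 22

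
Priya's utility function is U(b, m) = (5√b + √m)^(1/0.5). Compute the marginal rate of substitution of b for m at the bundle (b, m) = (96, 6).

MRS = 1.25

For CES with ρ = 0.5, MRS = (5/1)·√(m/b).
At (96, 6): MRS = 1.25.
So at (96, 6) the consumer would give up 1.25 units of m for one more unit of b.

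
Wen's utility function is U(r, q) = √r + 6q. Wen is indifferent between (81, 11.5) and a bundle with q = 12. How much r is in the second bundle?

U(81, 11.5) = 78.
Set U(r, 12) = 78 and solve.
With q = 12: √r = 78 − 6·12 = 6, so √r = 6 and r = 36.
Check: U(36, 12) = 78.

r = 36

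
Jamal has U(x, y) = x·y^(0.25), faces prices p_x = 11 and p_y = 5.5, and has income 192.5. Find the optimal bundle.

x* = 14, y* = 7

MU_x = y^(0.25) and MU_y = 0.25·x·y^(-0.75).
MRS = MU_x/MU_y = (4)·y/x.
Tangency: set MRS = p_x/p_y = 11/5.5 = 2.
So (4)·y/x = 2, i.e. y = 0.5·x.
Substitute into the budget 11·x + 5.5·y = 192.5: 13.75·x = 192.5, so x* = 14.
Then y* = 0.5·14 = 7.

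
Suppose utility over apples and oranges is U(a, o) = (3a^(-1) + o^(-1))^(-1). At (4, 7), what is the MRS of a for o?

MRS = 147/16

For CES with ρ = -1, MRS = (3/1)·(o/a)^2.
At (4, 7): MRS = 147/16.
The indifference curve has slope −147/16 at this bundle.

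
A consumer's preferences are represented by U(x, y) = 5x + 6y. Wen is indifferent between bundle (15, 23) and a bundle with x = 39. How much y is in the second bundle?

U(15, 23) = 213.
Set U(39, y) = 213 and solve.
5·39 + 6y = 213 ⇒ 6y = 18 ⇒ y = 3.
Check: U(39, 3) = 213.

y = 3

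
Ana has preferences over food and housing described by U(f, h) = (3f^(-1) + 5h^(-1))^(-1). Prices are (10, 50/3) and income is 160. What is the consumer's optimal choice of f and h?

f* = 6, h* = 6

For CES with ρ = -1, MRS = (3/5)·(h/f)^2.
Tangency: set MRS = p_f/p_h = 10/(50/3) = 0.6.
So (h/f)^2 = 1; taking the square root, h/f = 1, i.e. h = f.
Substitute into the budget 10·f + (50/3)·h = 160: (80/3)·f = 160, so f* = 6 and h* = 6.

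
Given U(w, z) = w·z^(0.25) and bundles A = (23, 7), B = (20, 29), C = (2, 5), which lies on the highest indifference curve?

Bundle B

Evaluate utility at each bundle:
U(A) = 37.411.
U(B) = 46.412.
U(C) = 2.991.
Highest utility is B, so B ≻ A ≻ C.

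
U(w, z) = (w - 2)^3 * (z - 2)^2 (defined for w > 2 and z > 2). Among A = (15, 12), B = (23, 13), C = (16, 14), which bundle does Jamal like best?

Bundle B

Evaluate utility at each bundle:
U(A) = 219700.
U(B) = 1120581.
U(C) = 395136.
Highest utility is B, so B ≻ C ≻ A.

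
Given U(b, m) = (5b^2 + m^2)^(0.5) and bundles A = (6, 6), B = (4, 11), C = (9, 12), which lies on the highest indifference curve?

Evaluate utility at each bundle:
U(A) = 14.697.
U(B) = 14.177.
U(C) = 23.431.
Highest utility is C, so C ≻ A ≻ B.

Bundle C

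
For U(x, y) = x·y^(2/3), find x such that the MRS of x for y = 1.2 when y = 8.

MU_x = y^(2/3) and MU_y = 2/3·x·y^(-1/3).
MRS = MU_x/MU_y = (1.5)·y/x.
Substitute y = 8: MRS = 12/x. Setting 12/x = 1.2 gives x = 12/1.2 = 10.

x = 10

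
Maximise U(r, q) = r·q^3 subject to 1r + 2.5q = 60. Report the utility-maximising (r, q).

r* = 15, q* = 18

MU_r = q^3 and MU_q = 3·r·q^2.
MRS = MU_r/MU_q = (1/3)·q/r.
Tangency: set MRS = p_r/p_q = 1/2.5 = 0.4.
So (1/3)·q/r = 0.4, i.e. q = 1.2·r.
Substitute into the budget 1·r + 2.5·q = 60: 4·r = 60, so r* = 15.
Then q* = 1.2·15 = 18.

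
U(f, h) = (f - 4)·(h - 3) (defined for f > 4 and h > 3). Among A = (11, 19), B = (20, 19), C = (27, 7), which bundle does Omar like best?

Evaluate utility at each bundle:
U(A) = 112.
U(B) = 256.
U(C) = 92.
Highest utility is B, so B ≻ A ≻ C.

Bundle B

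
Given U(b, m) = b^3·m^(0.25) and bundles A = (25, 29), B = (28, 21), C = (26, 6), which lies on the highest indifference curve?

Evaluate utility at each bundle:
U(A) = 36259.309.
U(B) = 46992.540.
U(C) = 27507.927.
Highest utility is B, so B ≻ A ≻ C.

Bundle B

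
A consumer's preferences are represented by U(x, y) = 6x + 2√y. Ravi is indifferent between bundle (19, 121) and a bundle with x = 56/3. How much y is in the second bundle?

y = 144

U(19, 121) = 136.
Set U(56/3, y) = 136 and solve.
With x = 56/3: 2√y = 136 − 6·56/3 = 24, so √y = 12 and y = 144.
Check: U(56/3, 144) = 136.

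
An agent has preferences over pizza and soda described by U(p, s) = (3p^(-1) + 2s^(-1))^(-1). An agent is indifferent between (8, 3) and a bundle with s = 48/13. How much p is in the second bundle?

U depends on (p, s) only through S = 3p^(-1) + 2s^(-1), so equal utility means equal S. At (8, 3): S = 25/24.
With s = 48/13: 2·(48/13)^(-1) = 13/24, so 3p^(-1) = 25/24 − 13/24 = 0.5, i.e. p^(-1) = 1/6.
Hence p = 1/(1/6) = 6.
Check: U(6, 48/13) = 0.96.

p = 6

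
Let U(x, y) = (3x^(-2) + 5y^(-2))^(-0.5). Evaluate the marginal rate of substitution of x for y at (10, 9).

For CES with ρ = -2, MRS = (3/5)·(y/x)^3.
At (10, 9): MRS = 2187/5000.
That is, one extra unit of x is worth 2187/5000 units of y at the margin.

MRS = 2187/5000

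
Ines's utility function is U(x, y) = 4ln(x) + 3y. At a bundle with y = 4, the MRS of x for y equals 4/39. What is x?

x = 13

MU_x = 4/x, MU_y = 3.
MRS = 4/x ÷ 3.
MRS depends only on x: (4/3)/x = 4/39 ⇒ x = (4/3)/(4/39) = 13.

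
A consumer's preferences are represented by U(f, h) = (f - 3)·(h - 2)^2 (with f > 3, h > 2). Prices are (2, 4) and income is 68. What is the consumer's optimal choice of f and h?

f* = 12, h* = 11

MU_f = (h−2)^2, MU_h = 2·(f−3)·(h−2).
MRS = (1/2)·(h−2)/(f−3).
Tangency: set MRS = p_f/p_h = 2/4 = 0.5.
So (1/2)·(h − 2)/(f − 3) = 0.5, i.e. (h − 2) = (f − 3).
Rewrite the budget in excess-of-subsistence terms: 2·(f − 3) + 4·(h − 2) = 68 − 2·3 − 4·2 = 54.
Substituting, 6·(f − 3) = 54, so f − 3 = 9 and f* = 12.
Then h − 2 = 9, so h* = 11.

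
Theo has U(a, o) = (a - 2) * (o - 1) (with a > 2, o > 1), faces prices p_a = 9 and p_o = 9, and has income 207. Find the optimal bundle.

a* = 12, o* = 11

MU_a = (o−1), MU_o = (a−2).
MRS = (o−1)/(a−2).
Tangency: set MRS = p_a/p_o = 9/9 = 1.
So (o − 1)/(a − 2) = 1, i.e. (o − 1) = (a − 2).
Rewrite the budget in excess-of-subsistence terms: 9·(a − 2) + 9·(o − 1) = 207 − 9·2 − 9·1 = 180.
Substituting, 18·(a − 2) = 180, so a − 2 = 10 and a* = 12.
Then o − 1 = 10, so o* = 11.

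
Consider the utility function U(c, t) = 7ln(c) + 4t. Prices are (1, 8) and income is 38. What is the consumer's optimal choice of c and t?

c* = 14, t* = 3

MU_c = 7/c, MU_t = 4.
MRS = 7/c ÷ 4.
Tangency: set MRS = p_c/p_t = 1/8 = 0.125.
MRS depends only on c: 1.75/c = 0.125 ⇒ c* = 1.75/0.125 = 14.
From the budget, 8·t = 38 − 1·14 = 24, so t* = 3.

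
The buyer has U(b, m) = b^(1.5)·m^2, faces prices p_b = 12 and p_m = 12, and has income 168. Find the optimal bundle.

MU_b = 1.5·√b·m^2 and MU_m = 2·b^(1.5)·m.
MRS = MU_b/MU_m = (0.75)·m/b.
Tangency: set MRS = p_b/p_m = 12/12 = 1.
So (0.75)·m/b = 1, i.e. m = (4/3)·b.
Substitute into the budget 12·b + 12·m = 168: 28·b = 168, so b* = 6.
Then m* = (4/3)·6 = 8.

b* = 6, m* = 8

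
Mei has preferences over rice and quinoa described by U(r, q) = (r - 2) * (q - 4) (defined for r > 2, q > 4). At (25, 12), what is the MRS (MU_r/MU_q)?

MU_r = (q−4), MU_q = (r−2).
MRS = (q−4)/(r−2).
At (25, 12): MRS = 8/23.
So at (25, 12) the consumer would give up 8/23 units of q for one more unit of r.

MRS = 8/23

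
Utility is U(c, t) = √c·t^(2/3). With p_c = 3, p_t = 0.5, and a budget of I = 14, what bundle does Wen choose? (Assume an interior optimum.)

MU_c = 0.5·c^(-0.5)·t^(2/3) and MU_t = 2/3·√c·t^(-1/3).
MRS = MU_c/MU_t = (0.75)·t/c.
Tangency: set MRS = p_c/p_t = 3/0.5 = 6.
So (0.75)·t/c = 6, i.e. t = 8·c.
Substitute into the budget 3·c + 0.5·t = 14: 7·c = 14, so c* = 2.
Then t* = 8·2 = 16.

c* = 2, t* = 16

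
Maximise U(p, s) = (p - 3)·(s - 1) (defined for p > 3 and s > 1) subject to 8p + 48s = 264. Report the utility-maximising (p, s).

MU_p = (s−1), MU_s = (p−3).
MRS = (s−1)/(p−3).
Tangency: set MRS = p_p/p_s = 8/48 = 1/6.
So (s − 1)/(p − 3) = 1/6, i.e. (s − 1) = (1/6)·(p − 3).
Rewrite the budget in excess-of-subsistence terms: 8·(p − 3) + 48·(s − 1) = 264 − 8·3 − 48·1 = 192.
Substituting, 16·(p − 3) = 192, so p − 3 = 12 and p* = 15.
Then s − 1 = (1/6)·12 = 2, so s* = 3.

p* = 15, s* = 3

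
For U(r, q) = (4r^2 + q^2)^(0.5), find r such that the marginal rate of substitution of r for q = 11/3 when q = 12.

r = 11

For CES with ρ = 2, MRS = (4/1)·(q/r)^(-1).
Setting (4/1)·(12/r)^(-1) = 11/3 gives (12/r)^(-1) = 11/12, so 12/r = 12/11 and r = 11.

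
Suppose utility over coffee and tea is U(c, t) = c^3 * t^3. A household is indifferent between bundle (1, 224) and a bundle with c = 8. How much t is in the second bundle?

t = 28

U(1, 224) = 11239424.
Set U(8, t) = 11239424 and solve.
With c = 8: 8^3 = 512, so t^3 = 11239424/512 = 21952; taking the cube root, t = 28.
Check: U(8, 28) = 11239424.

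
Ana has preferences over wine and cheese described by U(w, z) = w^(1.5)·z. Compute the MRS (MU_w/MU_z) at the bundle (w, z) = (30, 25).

MU_w = 1.5·√w·z and MU_z = w^(1.5).
MRS = MU_w/MU_z = (1.5)·z/w.
At (30, 25): MRS = 1.25.
The indifference curve has slope −1.25 at this bundle.

MRS = 1.25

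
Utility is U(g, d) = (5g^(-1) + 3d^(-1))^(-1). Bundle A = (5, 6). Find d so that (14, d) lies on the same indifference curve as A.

d = 2.625

U depends on (g, d) only through S = 5g^(-1) + 3d^(-1), so equal utility means equal S. At (5, 6): S = 1.5.
With g = 14: 5·14^(-1) = 5/14, so 3d^(-1) = 1.5 − 5/14 = 8/7, i.e. d^(-1) = 8/21.
Hence d = 1/(8/21) = 2.625.
Check: U(14, 2.625) = 0.6667.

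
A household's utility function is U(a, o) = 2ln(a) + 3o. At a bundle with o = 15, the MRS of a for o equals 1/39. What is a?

a = 26

MU_a = 2/a, MU_o = 3.
MRS = 2/a ÷ 3.
MRS depends only on a: (2/3)/a = 1/39 ⇒ a = (2/3)/(1/39) = 26.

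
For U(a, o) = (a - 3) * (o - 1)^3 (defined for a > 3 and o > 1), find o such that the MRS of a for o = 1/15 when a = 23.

MU_a = (o−1)^3, MU_o = 3·(a−3)·(o−1)^2.
MRS = (1/3)·(o−1)/(a−3).
Substitute a = 23: MRS = (o − 1)/60. Setting this equal to 1/15 gives o − 1 = (1/15)·60 = 4, so o = 5.

o = 5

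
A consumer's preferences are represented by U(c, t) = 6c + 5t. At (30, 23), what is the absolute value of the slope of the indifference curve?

MRS = 1.2

MU_c = 6, MU_t = 5, so MRS = 6/5 = 1.2 at every bundle.
At (30, 23): MRS = 1.2.
The indifference curve has slope −1.2 at this bundle.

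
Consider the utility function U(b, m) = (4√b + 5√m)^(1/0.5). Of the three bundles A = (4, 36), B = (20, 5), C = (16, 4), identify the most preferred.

Bundle A

Evaluate utility at each bundle:
U(A) = 1444.000.
U(B) = 845.000.
U(C) = 676.000.
Highest utility is A, so A ≻ B ≻ C.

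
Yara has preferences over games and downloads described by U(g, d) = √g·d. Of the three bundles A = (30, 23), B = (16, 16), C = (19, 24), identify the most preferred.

Evaluate utility at each bundle:
U(A) = 125.976.
U(B) = 64.000.
U(C) = 104.614.
Highest utility is A, so A ≻ C ≻ B.

Bundle A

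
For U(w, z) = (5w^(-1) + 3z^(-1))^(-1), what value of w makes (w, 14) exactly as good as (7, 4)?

w = 4

U depends on (w, z) only through S = 5w^(-1) + 3z^(-1), so equal utility means equal S. At (7, 4): S = 41/28.
With z = 14: 3·14^(-1) = 3/14, so 5w^(-1) = 41/28 − 3/14 = 1.25, i.e. w^(-1) = 0.25.
Hence w = 1/0.25 = 4.
Check: U(4, 14) = 0.6829.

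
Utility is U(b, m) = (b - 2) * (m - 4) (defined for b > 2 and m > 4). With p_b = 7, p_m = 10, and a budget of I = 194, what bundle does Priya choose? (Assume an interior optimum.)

MU_b = (m−4), MU_m = (b−2).
MRS = (m−4)/(b−2).
Tangency: set MRS = p_b/p_m = 7/10 = 0.7.
So (m − 4)/(b − 2) = 0.7, i.e. (m − 4) = 0.7·(b − 2).
Rewrite the budget in excess-of-subsistence terms: 7·(b − 2) + 10·(m − 4) = 194 − 7·2 − 10·4 = 140.
Substituting, 14·(b − 2) = 140, so b − 2 = 10 and b* = 12.
Then m − 4 = 0.7·10 = 7, so m* = 11.

b* = 12, m* = 11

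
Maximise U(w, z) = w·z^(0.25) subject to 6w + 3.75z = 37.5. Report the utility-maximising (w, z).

w* = 5, z* = 2

MU_w = z^(0.25) and MU_z = 0.25·w·z^(-0.75).
MRS = MU_w/MU_z = (4)·z/w.
Tangency: set MRS = p_w/p_z = 6/3.75 = 1.6.
So (4)·z/w = 1.6, i.e. z = 0.4·w.
Substitute into the budget 6·w + 3.75·z = 37.5: 7.5·w = 37.5, so w* = 5.
Then z* = 0.4·5 = 2.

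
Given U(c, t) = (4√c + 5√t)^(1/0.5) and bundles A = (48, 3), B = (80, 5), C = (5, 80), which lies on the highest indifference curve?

Evaluate utility at each bundle:
U(A) = 1323.000.
U(B) = 2205.000.
U(C) = 2880.000.
Highest utility is C, so C ≻ B ≻ A.

Bundle C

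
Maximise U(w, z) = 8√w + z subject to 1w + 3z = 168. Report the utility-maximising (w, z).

w* = 144, z* = 8

MU_w = 8/(2√w), MU_z = 1.
MRS = 8/(2√w) ÷ 1.
Tangency: set MRS = p_w/p_z = 1/3.
MRS depends only on w: 4/√w = 1/3 ⇒ √w = 4/(1/3) = 12 ⇒ w* = 144.
From the budget, 3·z = 168 − 1·144 = 24, so z* = 8.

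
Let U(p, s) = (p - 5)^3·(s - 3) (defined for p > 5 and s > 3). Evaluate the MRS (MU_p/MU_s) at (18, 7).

MU_p = 3·(p−5)^2·(s−3), MU_s = (p−5)^3.
MRS = (3/1)·(s−3)/(p−5).
At (18, 7): MRS = 12/13.
The indifference curve has slope −12/13 at this bundle.

MRS = 12/13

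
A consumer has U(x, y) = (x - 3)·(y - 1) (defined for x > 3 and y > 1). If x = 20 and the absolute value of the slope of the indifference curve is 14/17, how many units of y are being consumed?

MU_x = (y−1), MU_y = (x−3).
MRS = (y−1)/(x−3).
Substitute x = 20: MRS = (y − 1)/17. Setting this equal to 14/17 gives y − 1 = (14/17)·17 = 14, so y = 15.

y = 15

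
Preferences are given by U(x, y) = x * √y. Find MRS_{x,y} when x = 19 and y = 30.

MRS = 60/19

MU_x = √y and MU_y = 0.5·x·y^(-0.5).
MRS = MU_x/MU_y = (2)·y/x.
At (19, 30): MRS = 60/19.
The indifference curve has slope −60/19 at this bundle.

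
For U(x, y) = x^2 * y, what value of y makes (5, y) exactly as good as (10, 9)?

U(10, 9) = 900.
Set U(5, y) = 900 and solve.
With x = 5: 5^2 = 25, so y = 900/25 = 36.
Check: U(5, 36) = 900.

y = 36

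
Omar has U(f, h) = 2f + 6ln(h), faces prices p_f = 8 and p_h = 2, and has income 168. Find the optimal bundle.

MU_f = 2, MU_h = 6/h.
MRS = 2 ÷ (6/h).
Tangency: set MRS = p_f/p_h = 8/2 = 4.
MRS depends only on h: (1/3)·h = 4 ⇒ h* = 4/(1/3) = 12.
From the budget, 8·f = 168 − 2·12 = 144, so f* = 18.

f* = 18, h* = 12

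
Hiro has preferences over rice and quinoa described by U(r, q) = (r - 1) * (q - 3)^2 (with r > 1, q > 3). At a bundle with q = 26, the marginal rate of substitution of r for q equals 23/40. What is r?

MU_r = (q−3)^2, MU_q = 2·(r−1)·(q−3).
MRS = (1/2)·(q−3)/(r−1).
Substitute q = 26: MRS = 11.5/(r − 1). Setting this equal to 23/40 gives r − 1 = 11.5/(23/40) = 20, so r = 21.

r = 21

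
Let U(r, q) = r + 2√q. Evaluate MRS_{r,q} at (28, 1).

MRS = 1

MU_r = 1, MU_q = 2/(2√q).
MRS = 1 ÷ (2/(2√q)).
At (28, 1): MRS = 1.
The indifference curve has slope −1 at this bundle.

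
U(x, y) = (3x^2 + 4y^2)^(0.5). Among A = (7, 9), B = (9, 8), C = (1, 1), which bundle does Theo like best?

Evaluate utility at each bundle:
U(A) = 21.703.
U(B) = 22.338.
U(C) = 2.646.
Highest utility is B, so B ≻ A ≻ C.

Bundle B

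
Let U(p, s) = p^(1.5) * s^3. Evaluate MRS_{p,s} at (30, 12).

MU_p = 1.5·√p·s^3 and MU_s = 3·p^(1.5)·s^2.
MRS = MU_p/MU_s = (0.5)·s/p.
At (30, 12): MRS = 0.2.
The indifference curve has slope −0.2 at this bundle.

MRS = 0.2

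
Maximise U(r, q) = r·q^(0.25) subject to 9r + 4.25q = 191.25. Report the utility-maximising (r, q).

r* = 17, q* = 9

MU_r = q^(0.25) and MU_q = 0.25·r·q^(-0.75).
MRS = MU_r/MU_q = (4)·q/r.
Tangency: set MRS = p_r/p_q = 9/4.25 = 36/17.
So (4)·q/r = 36/17, i.e. q = (9/17)·r.
Substitute into the budget 9·r + 4.25·q = 191.25: 11.25·r = 191.25, so r* = 17.
Then q* = (9/17)·17 = 9.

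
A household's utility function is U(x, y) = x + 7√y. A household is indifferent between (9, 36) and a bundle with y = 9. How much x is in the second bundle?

U(9, 36) = 51.
Set U(x, 9) = 51 and solve.
With y = 9: √9 = 3, so x = 51 − 7·3 = 30.
Check: U(30, 9) = 51.

x = 30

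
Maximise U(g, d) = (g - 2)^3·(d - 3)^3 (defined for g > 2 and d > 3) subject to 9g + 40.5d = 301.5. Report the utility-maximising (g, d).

g* = 11, d* = 5

MU_g = 3·(g−2)^2·(d−3)^3, MU_d = 3·(g−2)^3·(d−3)^2.
MRS = (d−3)/(g−2).
Tangency: set MRS = p_g/p_d = 9/40.5 = 2/9.
So (d − 3)/(g − 2) = 2/9, i.e. (d − 3) = (2/9)·(g − 2).
Rewrite the budget in excess-of-subsistence terms: 9·(g − 2) + 40.5·(d − 3) = 301.5 − 9·2 − 40.5·3 = 162.
Substituting, 18·(g − 2) = 162, so g − 2 = 9 and g* = 11.
Then d − 3 = (2/9)·9 = 2, so d* = 5.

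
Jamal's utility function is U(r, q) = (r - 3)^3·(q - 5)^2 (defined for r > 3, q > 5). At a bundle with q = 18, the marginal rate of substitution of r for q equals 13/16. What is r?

MU_r = 3·(r−3)^2·(q−5)^2, MU_q = 2·(r−3)^3·(q−5).
MRS = (3/2)·(q−5)/(r−3).
Substitute q = 18: MRS = 19.5/(r − 3). Setting this equal to 13/16 gives r − 3 = 19.5/(13/16) = 24, so r = 27.

r = 27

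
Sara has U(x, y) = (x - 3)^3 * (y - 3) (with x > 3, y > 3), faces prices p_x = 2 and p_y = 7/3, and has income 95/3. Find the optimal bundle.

MU_x = 3·(x−3)^2·(y−3), MU_y = (x−3)^3.
MRS = (3/1)·(y−3)/(x−3).
Tangency: set MRS = p_x/p_y = 2/(7/3) = 6/7.
So (3/1)·(y − 3)/(x − 3) = 6/7, i.e. (y − 3) = (2/7)·(x − 3).
Rewrite the budget in excess-of-subsistence terms: 2·(x − 3) + (7/3)·(y − 3) = 95/3 − 2·3 − (7/3)·3 = 56/3.
Substituting, (8/3)·(x − 3) = 56/3, so x − 3 = 7 and x* = 10.
Then y − 3 = (2/7)·7 = 2, so y* = 5.

x* = 10, y* = 5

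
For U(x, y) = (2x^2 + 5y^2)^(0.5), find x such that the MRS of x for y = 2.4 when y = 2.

x = 12

For CES with ρ = 2, MRS = (2/5)·(y/x)^(-1).
Setting (2/5)·(2/x)^(-1) = 2.4 gives (2/x)^(-1) = 6, so 2/x = 1/6 and x = 12.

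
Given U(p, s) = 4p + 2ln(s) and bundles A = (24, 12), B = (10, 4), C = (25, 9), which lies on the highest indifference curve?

Bundle C

Evaluate utility at each bundle:
U(A) = 100.970.
U(B) = 42.773.
U(C) = 104.394.
Highest utility is C, so C ≻ A ≻ B.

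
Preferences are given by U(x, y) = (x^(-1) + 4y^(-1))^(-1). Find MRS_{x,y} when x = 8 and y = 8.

For CES with ρ = -1, MRS = (1/4)·(y/x)^2.
At (8, 8): MRS = 0.25.
The indifference curve has slope −0.25 at this bundle.

MRS = 0.25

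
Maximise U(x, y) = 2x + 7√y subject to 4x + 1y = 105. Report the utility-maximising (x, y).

x* = 14, y* = 49

MU_x = 2, MU_y = 7/(2√y).
MRS = 2 ÷ (7/(2√y)).
Tangency: set MRS = p_x/p_y = 4/1 = 4.
MRS depends only on y: (4/7)·√y = 4 ⇒ √y = 4/(4/7) = 7 ⇒ y* = 49.
From the budget, 4·x = 105 − 1·49 = 56, so x* = 14.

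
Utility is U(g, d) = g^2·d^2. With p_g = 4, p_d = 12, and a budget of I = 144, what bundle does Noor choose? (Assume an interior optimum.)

g* = 18, d* = 6

MU_g = 2·g·d^2 and MU_d = 2·g^2·d.
MRS = MU_g/MU_d = d/g.
Tangency: set MRS = p_g/p_d = 4/12 = 1/3.
So d/g = 1/3, i.e. d = (1/3)·g.
Substitute into the budget 4·g + 12·d = 144: 8·g = 144, so g* = 18.
Then d* = (1/3)·18 = 6.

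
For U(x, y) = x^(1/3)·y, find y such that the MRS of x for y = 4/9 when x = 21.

MU_x = 1/3·x^(-2/3)·y and MU_y = x^(1/3).
MRS = MU_x/MU_y = (1/3)·y/x.
Substitute x = 21: MRS = y/63. Setting y/63 = 4/9 gives y = (4/9)·63 = 28.

y = 28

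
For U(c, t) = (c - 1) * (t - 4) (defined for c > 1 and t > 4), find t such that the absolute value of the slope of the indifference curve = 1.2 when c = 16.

MU_c = (t−4), MU_t = (c−1).
MRS = (t−4)/(c−1).
Substitute c = 16: MRS = (t − 4)/15. Setting this equal to 1.2 gives t − 4 = 1.2·15 = 18, so t = 22.

t = 22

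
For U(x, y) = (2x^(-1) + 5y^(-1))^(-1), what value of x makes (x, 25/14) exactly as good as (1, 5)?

U depends on (x, y) only through S = 2x^(-1) + 5y^(-1), so equal utility means equal S. At (1, 5): S = 3.
With y = 25/14: 5·(25/14)^(-1) = 2.8, so 2x^(-1) = 3 − 2.8 = 0.2, i.e. x^(-1) = 0.1.
Hence x = 1/0.1 = 10.
Check: U(10, 25/14) = 0.3333.

x = 10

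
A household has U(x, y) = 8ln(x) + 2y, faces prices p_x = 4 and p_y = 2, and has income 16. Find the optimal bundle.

MU_x = 8/x, MU_y = 2.
MRS = 8/x ÷ 2.
Tangency: set MRS = p_x/p_y = 4/2 = 2.
MRS depends only on x: 4/x = 2 ⇒ x* = 4/2 = 2.
From the budget, 2·y = 16 − 4·2 = 8, so y* = 4.

x* = 2, y* = 4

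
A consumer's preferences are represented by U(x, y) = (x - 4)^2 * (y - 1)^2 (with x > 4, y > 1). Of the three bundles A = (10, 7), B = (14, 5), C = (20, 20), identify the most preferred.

Bundle C

Evaluate utility at each bundle:
U(A) = 1296.
U(B) = 1600.
U(C) = 92416.
Highest utility is C, so C ≻ B ≻ A.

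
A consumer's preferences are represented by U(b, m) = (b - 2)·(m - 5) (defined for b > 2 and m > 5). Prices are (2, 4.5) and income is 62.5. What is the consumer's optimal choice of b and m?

b* = 11, m* = 9

MU_b = (m−5), MU_m = (b−2).
MRS = (m−5)/(b−2).
Tangency: set MRS = p_b/p_m = 2/4.5 = 4/9.
So (m − 5)/(b − 2) = 4/9, i.e. (m − 5) = (4/9)·(b − 2).
Rewrite the budget in excess-of-subsistence terms: 2·(b − 2) + 4.5·(m − 5) = 62.5 − 2·2 − 4.5·5 = 36.
Substituting, 4·(b − 2) = 36, so b − 2 = 9 and b* = 11.
Then m − 5 = (4/9)·9 = 4, so m* = 9.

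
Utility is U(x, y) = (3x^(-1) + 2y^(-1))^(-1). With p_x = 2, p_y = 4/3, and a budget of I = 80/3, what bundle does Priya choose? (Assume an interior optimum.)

For CES with ρ = -1, MRS = (3/2)·(y/x)^2.
Tangency: set MRS = p_x/p_y = 2/(4/3) = 1.5.
So (y/x)^2 = 1; taking the square root, y/x = 1, i.e. y = x.
Substitute into the budget 2·x + (4/3)·y = 80/3: (10/3)·x = 80/3, so x* = 8 and y* = 8.

x* = 8, y* = 8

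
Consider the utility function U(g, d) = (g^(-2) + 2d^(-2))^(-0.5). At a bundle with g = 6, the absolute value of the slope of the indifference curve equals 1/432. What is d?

d = 1

For CES with ρ = -2, MRS = (1/2)·(d/g)^3.
Setting (1/2)·(d/6)^3 = 1/432 gives (d/6)^3 = 1/216, so d/6 = 1/6 and d = 1.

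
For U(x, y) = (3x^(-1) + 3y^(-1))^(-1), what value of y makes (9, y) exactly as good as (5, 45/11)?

U depends on (x, y) only through S = 3x^(-1) + 3y^(-1), so equal utility means equal S. At (5, 45/11): S = 4/3.
With x = 9: 3·9^(-1) = 1/3, so 3y^(-1) = 4/3 − 1/3 = 1, i.e. y^(-1) = 1/3.
Hence y = 1/(1/3) = 3.
Check: U(9, 3) = 0.75.

y = 3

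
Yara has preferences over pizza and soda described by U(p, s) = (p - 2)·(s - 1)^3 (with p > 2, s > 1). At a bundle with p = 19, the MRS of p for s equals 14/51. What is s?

s = 15

MU_p = (s−1)^3, MU_s = 3·(p−2)·(s−1)^2.
MRS = (1/3)·(s−1)/(p−2).
Substitute p = 19: MRS = (s − 1)/51. Setting this equal to 14/51 gives s − 1 = (14/51)·51 = 14, so s = 15.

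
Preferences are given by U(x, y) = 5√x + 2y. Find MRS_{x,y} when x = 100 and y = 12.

MU_x = 5/(2√x), MU_y = 2.
MRS = 5/(2√x) ÷ 2.
At (100, 12): MRS = 0.125.
The indifference curve has slope −0.125 at this bundle.

MRS = 0.125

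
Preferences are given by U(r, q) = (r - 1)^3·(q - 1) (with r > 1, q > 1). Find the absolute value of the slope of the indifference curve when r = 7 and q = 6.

MRS = 2.5

MU_r = 3·(r−1)^2·(q−1), MU_q = (r−1)^3.
MRS = (3/1)·(q−1)/(r−1).
At (7, 6): MRS = 2.5.
The indifference curve has slope −2.5 at this bundle.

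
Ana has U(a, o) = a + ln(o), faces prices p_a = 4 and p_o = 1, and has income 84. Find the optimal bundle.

a* = 20, o* = 4

MU_a = 1, MU_o = 1/o.
MRS = 1 ÷ (1/o).
Tangency: set MRS = p_a/p_o = 4/1 = 4.
MRS depends only on o: o = 4 ⇒ o* = 4.
From the budget, 4·a = 84 − 1·4 = 80, so a* = 20.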